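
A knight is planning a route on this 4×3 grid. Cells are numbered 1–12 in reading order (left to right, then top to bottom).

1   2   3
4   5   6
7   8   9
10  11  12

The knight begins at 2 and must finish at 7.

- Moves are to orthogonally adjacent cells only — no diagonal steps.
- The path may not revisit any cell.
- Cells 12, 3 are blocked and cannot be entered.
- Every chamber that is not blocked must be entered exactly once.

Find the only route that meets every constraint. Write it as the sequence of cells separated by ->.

Need to visit all 10 open cells exactly once, starting at 2 and ending at 7.
Cell 10 has only two open neighbours (7 and 11), so the path must pass straight through it: one of those is the cell it's entered from and the other is where it exits.
Route from 2: left 1 to 1, down 1 to 4, right 2 to 6, down 1 to 9, left 1 to 8, down 1 to 11, left 1 to 10, up 1 to 7 — 9 moves in all.
Check: all 10 open cells covered.

2 -> 1 -> 4 -> 5 -> 6 -> 9 -> 8 -> 11 -> 10 -> 7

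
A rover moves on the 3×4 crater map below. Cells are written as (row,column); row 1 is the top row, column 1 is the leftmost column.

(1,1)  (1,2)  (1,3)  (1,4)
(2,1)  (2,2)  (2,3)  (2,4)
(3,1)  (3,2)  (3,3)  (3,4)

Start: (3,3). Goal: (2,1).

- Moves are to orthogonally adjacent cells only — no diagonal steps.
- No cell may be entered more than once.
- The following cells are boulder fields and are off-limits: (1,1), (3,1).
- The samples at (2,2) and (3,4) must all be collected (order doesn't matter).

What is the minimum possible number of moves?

5

Any route passes through (2,2) and (3,4) in some order between (3,3) and (2,1). Summing Manhattan distances along each leg and taking the cheapest ordering ((3,3) → (3,4) → (2,2) → (2,1)) gives a lower bound of 1 + 3 + 1 = 5 moves.
A route of 5 moves achieves this: (3,3) → (3,4) → (2,4) → (2,3) → (2,2) → (2,1).
Since 5 matches the lower bound, it is optimal.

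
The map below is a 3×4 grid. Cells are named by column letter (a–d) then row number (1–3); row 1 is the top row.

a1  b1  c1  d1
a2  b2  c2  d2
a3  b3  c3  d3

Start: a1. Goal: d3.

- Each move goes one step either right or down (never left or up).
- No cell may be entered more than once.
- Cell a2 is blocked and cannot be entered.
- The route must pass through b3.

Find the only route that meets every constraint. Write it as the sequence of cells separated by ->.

Moves only go right or down, so the column and row indices never decrease.
Route from a1: right 1 to b1, down 2 to b3, right 2 to d3 — 5 moves in all.
Check: all required cells visited.

a1 -> b1 -> b2 -> b3 -> c3 -> d3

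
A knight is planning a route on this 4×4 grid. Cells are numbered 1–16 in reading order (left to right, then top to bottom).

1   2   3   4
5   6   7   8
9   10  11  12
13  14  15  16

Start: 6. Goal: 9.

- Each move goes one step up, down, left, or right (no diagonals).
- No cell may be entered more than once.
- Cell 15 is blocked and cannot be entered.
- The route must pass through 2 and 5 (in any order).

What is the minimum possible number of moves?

Any route passes through 2 and 5 in some order between 6 and 9. Summing Manhattan distances along each leg and taking the cheapest ordering (6 → 2 → 5 → 9) gives a lower bound of 1 + 2 + 1 = 4 moves.
A route of 4 moves achieves this: 6 → 2 → 1 → 5 → 9.
Since 4 matches the lower bound, it is optimal.

4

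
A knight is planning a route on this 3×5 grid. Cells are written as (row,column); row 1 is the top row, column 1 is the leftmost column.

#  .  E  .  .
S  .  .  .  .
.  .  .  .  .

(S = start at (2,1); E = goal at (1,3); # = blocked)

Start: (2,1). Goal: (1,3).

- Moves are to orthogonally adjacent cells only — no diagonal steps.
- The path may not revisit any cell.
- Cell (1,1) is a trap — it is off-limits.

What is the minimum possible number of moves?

The Manhattan distance from (2,1) to (1,3) is |2−1| + |1−3| = 3, so at least 3 moves are needed.
A route of 3 moves achieves this: (2,1) → (2,2) → (1,2) → (1,3).
Since 3 matches the lower bound, it is optimal.

3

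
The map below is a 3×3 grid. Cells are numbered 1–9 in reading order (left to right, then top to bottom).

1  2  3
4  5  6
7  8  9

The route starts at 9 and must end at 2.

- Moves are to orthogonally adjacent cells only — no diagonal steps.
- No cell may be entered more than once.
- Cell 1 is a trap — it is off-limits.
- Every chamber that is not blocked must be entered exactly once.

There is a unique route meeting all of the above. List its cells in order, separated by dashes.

Need to visit all 8 open cells exactly once, starting at 9 and ending at 2.
Cell 4 has only two open neighbours (7 and 5), so the path must pass straight through it: one of those is the cell it's entered from and the other is where it exits.
Route from 9: 2× left (reaching 7), up to 4, 2× right (reaching 6), up to 3, left to 2 — 7 moves in all.
Check: all 8 open cells covered.

9 - 8 - 7 - 4 - 5 - 6 - 3 - 2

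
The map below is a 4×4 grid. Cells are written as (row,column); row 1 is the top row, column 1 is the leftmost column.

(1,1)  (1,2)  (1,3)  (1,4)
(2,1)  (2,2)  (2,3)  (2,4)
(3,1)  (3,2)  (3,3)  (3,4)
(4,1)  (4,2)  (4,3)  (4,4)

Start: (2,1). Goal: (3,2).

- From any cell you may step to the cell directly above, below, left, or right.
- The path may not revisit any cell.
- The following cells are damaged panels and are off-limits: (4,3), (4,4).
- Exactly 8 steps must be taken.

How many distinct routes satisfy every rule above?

Need simple routes of exactly 8 moves from (2,1) to (3,2) (Manhattan distance 2, so 3 moves are spent on a detour and 3 undoing it).
Branch systematically from the start, pruning whenever the remaining move budget drops below the Manhattan distance to (3,2) or differs from it in parity. Grouping the completions by first move — via (1,1): 5; via (2,2): 4 (no valid completion starts via (3,1)) — and summing: 5 + 4 = 9.
That gives 9 routes.

9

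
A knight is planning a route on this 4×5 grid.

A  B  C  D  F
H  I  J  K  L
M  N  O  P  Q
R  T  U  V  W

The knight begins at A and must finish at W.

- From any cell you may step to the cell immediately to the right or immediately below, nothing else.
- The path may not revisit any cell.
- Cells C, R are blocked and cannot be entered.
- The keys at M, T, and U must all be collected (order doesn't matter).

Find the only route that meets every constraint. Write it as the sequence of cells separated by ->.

A -> H -> M -> N -> T -> U -> V -> W

Moves only go right or down, so the column and row indices never decrease.
Route from A: down 2 to M, right 1 to N, down 1 to T, right 3 to W — 7 moves in all.
Check: all required cells visited.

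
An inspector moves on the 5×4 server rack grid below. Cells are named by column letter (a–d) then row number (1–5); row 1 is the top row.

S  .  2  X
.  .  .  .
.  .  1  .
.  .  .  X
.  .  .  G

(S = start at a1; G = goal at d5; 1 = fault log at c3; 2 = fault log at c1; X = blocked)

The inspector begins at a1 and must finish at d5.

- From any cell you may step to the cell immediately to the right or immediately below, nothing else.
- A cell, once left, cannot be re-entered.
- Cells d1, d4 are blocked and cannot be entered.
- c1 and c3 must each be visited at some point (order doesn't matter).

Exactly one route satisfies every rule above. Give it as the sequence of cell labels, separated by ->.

a1 -> b1 -> c1 -> c2 -> c3 -> c4 -> c5 -> d5

Moves only go right or down, so the column and row indices never decrease.
Route from a1: 2× right (reaching c1), 4× down (reaching c5), right to d5 — 7 moves in all.
Check: all required cells visited.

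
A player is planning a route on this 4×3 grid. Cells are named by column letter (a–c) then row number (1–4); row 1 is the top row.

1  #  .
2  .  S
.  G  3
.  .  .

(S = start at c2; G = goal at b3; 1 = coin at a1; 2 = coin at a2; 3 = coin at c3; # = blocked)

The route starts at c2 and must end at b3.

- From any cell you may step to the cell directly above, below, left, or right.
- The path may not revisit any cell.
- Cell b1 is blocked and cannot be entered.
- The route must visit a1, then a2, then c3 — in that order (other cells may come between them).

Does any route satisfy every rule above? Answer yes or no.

no

a1 must be visited but has only one open neighbour (a2), and it is neither the start nor the goal — the route would have to enter and leave through a2, re-entering it.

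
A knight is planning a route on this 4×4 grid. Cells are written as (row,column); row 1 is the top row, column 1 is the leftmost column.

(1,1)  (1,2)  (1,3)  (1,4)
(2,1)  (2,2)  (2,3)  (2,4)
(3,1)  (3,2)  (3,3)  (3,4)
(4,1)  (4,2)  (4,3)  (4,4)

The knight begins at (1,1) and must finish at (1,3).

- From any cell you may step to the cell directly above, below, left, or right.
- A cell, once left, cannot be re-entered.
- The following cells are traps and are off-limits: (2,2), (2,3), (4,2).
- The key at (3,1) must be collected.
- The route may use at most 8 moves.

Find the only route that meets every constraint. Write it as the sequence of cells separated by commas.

(1,1), (2,1), (3,1), (3,2), (3,3), (3,4), (2,4), (1,4), (1,3)

Any route must reach (3,1) and still end at (1,3) within 8 moves, so the order of the required stops is forced.
Route from (1,1): 2× down (reaching (3,1)), 3× right (reaching (3,4)), 2× up (reaching (1,4)), left to (1,3) — 8 moves in all.
Check: all required cells visited; 8 ≤ 8 moves.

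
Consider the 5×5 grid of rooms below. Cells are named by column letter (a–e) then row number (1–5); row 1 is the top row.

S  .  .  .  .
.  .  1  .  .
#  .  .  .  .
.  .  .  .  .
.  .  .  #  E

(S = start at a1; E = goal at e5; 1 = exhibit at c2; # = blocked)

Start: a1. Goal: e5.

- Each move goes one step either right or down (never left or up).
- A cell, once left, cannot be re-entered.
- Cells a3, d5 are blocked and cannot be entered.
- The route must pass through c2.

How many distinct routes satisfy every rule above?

18

A right/down-only route from a1 to e5 makes exactly 4 down-moves and 4 right-moves in some order.
With no other constraints that would be C(8,4) = 70 routes.
Split at c2 and multiply the segment counts (each segment already excludes blocked cells): a1→c2: 3; c2→e5: 6; product = 18.
That gives 18 routes.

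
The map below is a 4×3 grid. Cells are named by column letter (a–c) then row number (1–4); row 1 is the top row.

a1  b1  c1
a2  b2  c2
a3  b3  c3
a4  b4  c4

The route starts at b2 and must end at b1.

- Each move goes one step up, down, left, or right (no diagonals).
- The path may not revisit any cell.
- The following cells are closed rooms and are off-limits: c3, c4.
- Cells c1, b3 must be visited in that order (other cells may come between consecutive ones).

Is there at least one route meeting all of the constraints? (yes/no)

Even ignoring the required order, no revisit-free route from b2 to b1 manages to pass through all of c1 and b3: branching out from b2, every path either misses one of them or, having collected them, can no longer reach b1 without re-entering a cell.

no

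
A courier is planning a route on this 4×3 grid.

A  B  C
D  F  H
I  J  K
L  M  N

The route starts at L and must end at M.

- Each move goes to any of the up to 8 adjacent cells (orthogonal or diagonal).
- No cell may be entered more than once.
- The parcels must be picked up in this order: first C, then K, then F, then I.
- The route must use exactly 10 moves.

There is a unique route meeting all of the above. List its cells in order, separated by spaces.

L J D A B C H K F I M

The waypoints must appear in the order C, K, F, I, with no cell reused.
Route from L: up-right to J, up-left to D, up to A, 2× right (reaching C), 2× down (reaching K), up-left to F, down-left to I, down-right to M — 10 moves in all.
Check: order respected (C at step 5, K at step 7, F at step 8, I at step 9); 10 moves as required.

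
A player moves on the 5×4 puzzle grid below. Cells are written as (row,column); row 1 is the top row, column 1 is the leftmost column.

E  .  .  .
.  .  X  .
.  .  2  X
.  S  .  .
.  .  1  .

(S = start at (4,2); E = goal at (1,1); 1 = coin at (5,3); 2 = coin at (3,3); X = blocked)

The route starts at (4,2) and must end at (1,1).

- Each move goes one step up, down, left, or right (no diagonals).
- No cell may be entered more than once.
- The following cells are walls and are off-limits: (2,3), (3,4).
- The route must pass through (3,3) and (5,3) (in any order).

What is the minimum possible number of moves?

8

Any route passes through (3,3) and (5,3) in some order between (4,2) and (1,1). Summing Manhattan distances along each leg and taking the cheapest ordering ((4,2) → (5,3) → (3,3) → (1,1)) gives a lower bound of 2 + 2 + 4 = 8 moves.
A route of 8 moves achieves this: (4,2) → (5,2) → (5,3) → (4,3) → (3,3) → (3,2) → (2,2) → (1,2) → (1,1).
Since 8 matches the lower bound, it is optimal.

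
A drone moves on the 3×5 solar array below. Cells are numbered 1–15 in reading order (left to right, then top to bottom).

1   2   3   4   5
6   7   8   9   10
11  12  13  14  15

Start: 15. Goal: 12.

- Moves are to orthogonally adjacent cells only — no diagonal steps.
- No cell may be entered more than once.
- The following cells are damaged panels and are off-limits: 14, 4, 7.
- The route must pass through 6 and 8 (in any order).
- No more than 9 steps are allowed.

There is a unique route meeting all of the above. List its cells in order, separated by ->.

The 9-move cap with required stops at 6, 8 leaves no slack for detours.
Route from 15: up 1 to 10, left 2 to 8, up 1 to 3, left 2 to 1, down 2 to 11, right 1 to 12 — 9 moves in all.
Check: all required cells visited; 9 ≤ 9 moves.

15 -> 10 -> 9 -> 8 -> 3 -> 2 -> 1 -> 6 -> 11 -> 12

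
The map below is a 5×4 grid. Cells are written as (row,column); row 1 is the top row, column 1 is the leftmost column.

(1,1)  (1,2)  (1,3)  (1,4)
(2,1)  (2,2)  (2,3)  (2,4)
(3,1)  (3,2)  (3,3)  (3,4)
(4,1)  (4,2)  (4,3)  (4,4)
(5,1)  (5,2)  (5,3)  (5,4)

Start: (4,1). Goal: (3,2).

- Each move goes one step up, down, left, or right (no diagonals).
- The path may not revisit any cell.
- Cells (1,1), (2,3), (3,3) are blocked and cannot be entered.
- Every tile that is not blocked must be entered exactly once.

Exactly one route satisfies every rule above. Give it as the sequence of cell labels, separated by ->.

(4,1) -> (5,1) -> (5,2) -> (4,2) -> (4,3) -> (5,3) -> (5,4) -> (4,4) -> (3,4) -> (2,4) -> (1,4) -> (1,3) -> (1,2) -> (2,2) -> (2,1) -> (3,1) -> (3,2)

Need to visit all 17 open cells exactly once, starting at (4,1) and ending at (3,2).
Route from (4,1): down 1 to (5,1), right 1 to (5,2), up 1 to (4,2), right 1 to (4,3), down 1 to (5,3), right 1 to (5,4), up 4 to (1,4), left 2 to (1,2), down 1 to (2,2), left 1 to (2,1), down 1 to (3,1), right 1 to (3,2) — 16 moves in all.
Check: all 17 open cells covered.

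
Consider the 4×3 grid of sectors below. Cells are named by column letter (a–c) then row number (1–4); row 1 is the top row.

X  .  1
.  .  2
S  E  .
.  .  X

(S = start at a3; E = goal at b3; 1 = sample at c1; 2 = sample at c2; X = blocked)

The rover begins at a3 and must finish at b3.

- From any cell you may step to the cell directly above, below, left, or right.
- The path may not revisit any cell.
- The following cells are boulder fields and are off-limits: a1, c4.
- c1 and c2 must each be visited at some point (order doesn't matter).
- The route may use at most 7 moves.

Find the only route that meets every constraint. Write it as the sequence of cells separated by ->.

The 7-move cap with required stops at c1, c2 leaves no slack for detours.
Route from a3: up to a2, right to b2, up to b1, right to c1, 2× down (reaching c3), left to b3 — 7 moves in all.
Check: all required cells visited; 7 ≤ 7 moves.

a3 -> a2 -> b2 -> b1 -> c1 -> c2 -> c3 -> b3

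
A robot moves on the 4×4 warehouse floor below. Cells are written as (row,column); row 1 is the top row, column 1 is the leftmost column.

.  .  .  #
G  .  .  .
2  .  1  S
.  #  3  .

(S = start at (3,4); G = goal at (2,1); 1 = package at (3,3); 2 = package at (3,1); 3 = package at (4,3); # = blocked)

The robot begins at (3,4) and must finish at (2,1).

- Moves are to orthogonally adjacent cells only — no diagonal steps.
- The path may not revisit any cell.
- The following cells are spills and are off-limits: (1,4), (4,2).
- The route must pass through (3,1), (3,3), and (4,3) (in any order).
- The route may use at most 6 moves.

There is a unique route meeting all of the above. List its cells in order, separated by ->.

(3,4) -> (4,4) -> (4,3) -> (3,3) -> (3,2) -> (3,1) -> (2,1)

Any route must reach (3,1), (3,3), and (4,3) and still end at (2,1) within 6 moves, so the order of the required stops is forced.
Route from (3,4): down to (4,4), left to (4,3), up to (3,3), 2× left (reaching (3,1)), up to (2,1) — 6 moves in all.
Check: all required cells visited; 6 ≤ 6 moves.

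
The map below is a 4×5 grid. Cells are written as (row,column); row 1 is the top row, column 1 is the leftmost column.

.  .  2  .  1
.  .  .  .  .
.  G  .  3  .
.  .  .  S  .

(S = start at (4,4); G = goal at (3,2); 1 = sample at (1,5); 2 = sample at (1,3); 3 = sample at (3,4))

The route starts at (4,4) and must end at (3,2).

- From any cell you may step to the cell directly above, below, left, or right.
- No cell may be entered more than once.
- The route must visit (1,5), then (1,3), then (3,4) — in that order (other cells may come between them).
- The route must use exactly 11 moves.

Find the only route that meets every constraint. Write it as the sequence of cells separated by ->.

The waypoints must appear in the order (1,5), (1,3), (3,4), with no cell reused.
Route from (4,4): right 1 to (4,5), up 3 to (1,5), left 2 to (1,3), down 1 to (2,3), right 1 to (2,4), down 1 to (3,4), left 2 to (3,2) — 11 moves in all.
Check: order respected (1 at step 4, 2 at step 6, 3 at step 9); 11 moves as required.

(4,4) -> (4,5) -> (3,5) -> (2,5) -> (1,5) -> (1,4) -> (1,3) -> (2,3) -> (2,4) -> (3,4) -> (3,3) -> (3,2)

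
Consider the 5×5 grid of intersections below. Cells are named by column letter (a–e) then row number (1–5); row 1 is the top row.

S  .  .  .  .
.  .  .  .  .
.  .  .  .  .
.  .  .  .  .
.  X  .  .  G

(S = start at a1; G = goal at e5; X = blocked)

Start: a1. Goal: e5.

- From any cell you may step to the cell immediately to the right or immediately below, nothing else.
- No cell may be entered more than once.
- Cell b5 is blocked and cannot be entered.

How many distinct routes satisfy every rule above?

A right/down-only route from a1 to e5 makes exactly 4 down-moves and 4 right-moves in some order.
With no other constraints that would be C(8,4) = 70 routes.
Subtract routes through each blocked cell (inclusion–exclusion for overlaps): − through b5: 5 → 65.
That gives 65 routes.

65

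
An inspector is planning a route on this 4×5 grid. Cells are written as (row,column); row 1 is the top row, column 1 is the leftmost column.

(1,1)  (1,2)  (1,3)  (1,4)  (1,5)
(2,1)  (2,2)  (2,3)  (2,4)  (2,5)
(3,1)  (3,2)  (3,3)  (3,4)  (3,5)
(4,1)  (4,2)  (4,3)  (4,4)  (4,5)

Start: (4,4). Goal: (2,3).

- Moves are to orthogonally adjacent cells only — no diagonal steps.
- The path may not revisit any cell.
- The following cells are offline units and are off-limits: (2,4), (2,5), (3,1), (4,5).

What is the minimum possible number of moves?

3

The Manhattan distance from (4,4) to (2,3) is |4−2| + |4−3| = 3, so at least 3 moves are needed.
A route of 3 moves achieves this: (4,4) → (3,4) → (3,3) → (2,3).
Since 3 matches the lower bound, it is optimal.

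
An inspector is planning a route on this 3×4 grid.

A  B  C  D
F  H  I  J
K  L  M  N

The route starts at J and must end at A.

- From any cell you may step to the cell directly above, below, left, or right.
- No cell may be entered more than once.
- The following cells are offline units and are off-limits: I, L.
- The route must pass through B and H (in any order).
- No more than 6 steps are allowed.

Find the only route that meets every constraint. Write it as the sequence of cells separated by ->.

The 6-move cap with required stops at B, H leaves no slack for detours.
Route from J: up 1 to D, left 2 to B, down 1 to H, left 1 to F, up 1 to A — 6 moves in all.
Check: all required cells visited; 6 ≤ 6 moves.

J -> D -> C -> B -> H -> F -> A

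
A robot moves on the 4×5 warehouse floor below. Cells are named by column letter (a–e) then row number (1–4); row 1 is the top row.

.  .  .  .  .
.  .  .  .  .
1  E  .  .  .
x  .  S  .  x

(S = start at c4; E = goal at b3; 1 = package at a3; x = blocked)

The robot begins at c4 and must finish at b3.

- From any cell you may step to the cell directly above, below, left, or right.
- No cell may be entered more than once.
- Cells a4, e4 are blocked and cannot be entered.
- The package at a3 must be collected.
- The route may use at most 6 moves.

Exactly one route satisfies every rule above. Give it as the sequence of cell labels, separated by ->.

c4 -> c3 -> c2 -> b2 -> a2 -> a3 -> b3

The budget equals the shortest possible length, so every move has to be on a shortest route through the required cells.
Route from c4: 2× up (reaching c2), 2× left (reaching a2), down to a3, right to b3 — 6 moves in all.
Check: all required cells visited; 6 ≤ 6 moves.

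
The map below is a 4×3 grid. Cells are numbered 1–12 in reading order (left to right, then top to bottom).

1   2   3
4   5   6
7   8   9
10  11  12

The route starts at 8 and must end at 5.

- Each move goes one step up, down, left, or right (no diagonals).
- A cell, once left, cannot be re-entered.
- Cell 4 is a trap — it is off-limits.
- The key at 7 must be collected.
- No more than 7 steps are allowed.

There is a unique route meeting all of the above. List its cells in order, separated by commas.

The 7-move cap with required stops at 7 leaves no slack for detours.
Route from 8: left 1 to 7, down 1 to 10, right 2 to 12, up 2 to 6, left 1 to 5 — 7 moves in all.
Check: all required cells visited; 7 ≤ 7 moves.

8, 7, 10, 11, 12, 9, 6, 5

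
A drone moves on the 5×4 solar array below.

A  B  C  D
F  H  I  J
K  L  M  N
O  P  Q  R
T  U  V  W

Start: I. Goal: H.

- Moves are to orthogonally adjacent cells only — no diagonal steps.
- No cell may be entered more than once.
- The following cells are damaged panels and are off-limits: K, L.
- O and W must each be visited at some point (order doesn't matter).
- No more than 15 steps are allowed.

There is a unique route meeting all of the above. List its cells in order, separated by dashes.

I - M - Q - P - O - T - U - V - W - R - N - J - D - C - B - H

The 15-move cap with required stops at O, W leaves no slack for detours.
Route from I: 2× down (reaching Q), 2× left (reaching O), down to T, 3× right (reaching W), 4× up (reaching D), 2× left (reaching B), down to H — 15 moves in all.
Check: all required cells visited; 15 ≤ 15 moves.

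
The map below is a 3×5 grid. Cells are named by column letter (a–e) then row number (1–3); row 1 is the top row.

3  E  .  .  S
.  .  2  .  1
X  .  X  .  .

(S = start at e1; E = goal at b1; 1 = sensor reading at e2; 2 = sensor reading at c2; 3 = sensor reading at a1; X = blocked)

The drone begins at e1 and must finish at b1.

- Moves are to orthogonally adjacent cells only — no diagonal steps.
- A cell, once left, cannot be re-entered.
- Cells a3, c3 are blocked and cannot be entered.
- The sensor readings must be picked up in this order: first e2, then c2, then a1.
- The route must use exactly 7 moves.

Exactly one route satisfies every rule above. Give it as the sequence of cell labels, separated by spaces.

The waypoints must appear in the order e2, c2, a1, with no cell reused.
Route from e1: down to e2, 4× left (reaching a2), up to a1, right to b1 — 7 moves in all.
Check: order respected (1 at step 1, 2 at step 3, 3 at step 6); 7 moves as required.

e1 e2 d2 c2 b2 a2 a1 b1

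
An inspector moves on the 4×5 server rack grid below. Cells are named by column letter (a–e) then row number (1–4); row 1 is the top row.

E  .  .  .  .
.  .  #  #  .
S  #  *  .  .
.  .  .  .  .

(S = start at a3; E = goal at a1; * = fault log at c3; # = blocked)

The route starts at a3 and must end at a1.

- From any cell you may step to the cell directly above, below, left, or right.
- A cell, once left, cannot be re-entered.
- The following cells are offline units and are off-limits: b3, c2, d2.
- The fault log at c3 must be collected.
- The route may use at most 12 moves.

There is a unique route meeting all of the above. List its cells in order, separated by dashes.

The 12-move cap with required stops at c3 leaves no slack for detours.
Route from a3: down 1 to a4, right 2 to c4, up 1 to c3, right 2 to e3, up 2 to e1, left 4 to a1 — 12 moves in all.
Check: all required cells visited; 12 ≤ 12 moves.

a3 - a4 - b4 - c4 - c3 - d3 - e3 - e2 - e1 - d1 - c1 - b1 - a1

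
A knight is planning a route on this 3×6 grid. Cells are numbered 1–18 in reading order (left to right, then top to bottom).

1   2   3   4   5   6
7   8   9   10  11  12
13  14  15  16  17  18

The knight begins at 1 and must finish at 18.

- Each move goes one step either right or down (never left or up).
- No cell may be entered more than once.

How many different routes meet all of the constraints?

A right/down-only route from 1 to 18 makes exactly 2 down-moves and 5 right-moves in some order.
With no other constraints that would be C(7,2) = 21 routes.
That gives 21 routes.

21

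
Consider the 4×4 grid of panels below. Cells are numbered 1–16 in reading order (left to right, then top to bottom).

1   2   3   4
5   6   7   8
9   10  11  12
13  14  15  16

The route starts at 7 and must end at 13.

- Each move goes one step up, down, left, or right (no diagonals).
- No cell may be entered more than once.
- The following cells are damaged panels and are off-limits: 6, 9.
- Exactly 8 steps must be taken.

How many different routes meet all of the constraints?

Need simple routes of exactly 8 moves from 7 to 13 (Manhattan distance 4, so 2 moves are spent on a detour and 2 undoing it).
Enumerating: 7 3 4 8 12 16 15 14 13 | 7 3 4 8 12 11 15 14 13 | 7 3 4 8 12 11 10 14 13 | 7 8 12 16 15 11 10 14 13.
That gives 4 routes.

4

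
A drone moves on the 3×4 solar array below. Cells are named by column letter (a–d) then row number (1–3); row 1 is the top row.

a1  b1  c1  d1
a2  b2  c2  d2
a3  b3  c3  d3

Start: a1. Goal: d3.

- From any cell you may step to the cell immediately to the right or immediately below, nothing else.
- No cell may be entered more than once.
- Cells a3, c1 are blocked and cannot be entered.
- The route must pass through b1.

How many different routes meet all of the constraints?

3

A right/down-only route from a1 to d3 makes exactly 2 down-moves and 3 right-moves in some order.
With no other constraints that would be C(5,2) = 10 routes.
Split at b1 and multiply the segment counts (each segment already excludes blocked cells): a1→b1: 1; b1→d3: 3; product = 3.
That gives 3 routes.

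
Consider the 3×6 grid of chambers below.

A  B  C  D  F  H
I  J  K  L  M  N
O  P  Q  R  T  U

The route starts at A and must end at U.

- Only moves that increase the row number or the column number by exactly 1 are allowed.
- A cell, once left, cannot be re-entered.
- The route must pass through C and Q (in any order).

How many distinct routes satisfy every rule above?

1

A right/down-only route from A to U makes exactly 2 down-moves and 5 right-moves in some order.
With no other constraints that would be C(7,2) = 21 routes.
A monotone route can only reach the required cells in the order C, Q, so split there and multiply the segment counts: A→C: 1; C→Q: 1; Q→U: 1; product = 1.
That gives 1 route.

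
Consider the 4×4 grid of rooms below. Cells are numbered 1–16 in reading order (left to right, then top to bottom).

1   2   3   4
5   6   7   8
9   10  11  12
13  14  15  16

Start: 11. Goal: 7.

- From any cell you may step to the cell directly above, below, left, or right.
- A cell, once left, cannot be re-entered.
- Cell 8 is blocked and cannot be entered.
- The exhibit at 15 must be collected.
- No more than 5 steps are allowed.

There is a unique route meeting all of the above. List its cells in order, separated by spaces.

11 15 14 10 6 7

The 5-move cap with required stops at 15 leaves no slack for detours.
Route from 11: down to 15, left to 14, 2× up (reaching 6), right to 7 — 5 moves in all.
Check: all required cells visited; 5 ≤ 5 moves.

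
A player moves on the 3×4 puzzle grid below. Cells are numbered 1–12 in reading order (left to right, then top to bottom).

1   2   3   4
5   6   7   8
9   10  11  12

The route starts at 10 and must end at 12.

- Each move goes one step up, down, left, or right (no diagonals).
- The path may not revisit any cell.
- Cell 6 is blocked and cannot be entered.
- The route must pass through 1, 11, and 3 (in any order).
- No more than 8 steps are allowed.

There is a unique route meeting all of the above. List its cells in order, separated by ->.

10 -> 9 -> 5 -> 1 -> 2 -> 3 -> 7 -> 11 -> 12

Any route must reach 1, 11, and 3 and still end at 12 within 8 moves, so the order of the required stops is forced.
Route from 10: left to 9, 2× up (reaching 1), 2× right (reaching 3), 2× down (reaching 11), right to 12 — 8 moves in all.
Check: all required cells visited; 8 ≤ 8 moves.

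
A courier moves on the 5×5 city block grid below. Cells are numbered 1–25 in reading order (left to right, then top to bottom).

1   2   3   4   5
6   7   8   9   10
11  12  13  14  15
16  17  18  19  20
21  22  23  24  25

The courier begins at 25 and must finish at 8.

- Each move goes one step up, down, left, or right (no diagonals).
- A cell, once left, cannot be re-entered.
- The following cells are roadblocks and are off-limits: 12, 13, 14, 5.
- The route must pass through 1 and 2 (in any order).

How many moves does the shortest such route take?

Any route passes through 1 and 2 in some order between 25 and 8. Summing Manhattan distances along each leg and taking the cheapest ordering (25 → 1 → 2 → 8) gives a lower bound of 8 + 1 + 2 = 11 moves.
A route of 11 moves achieves this: 25 → 20 → 15 → 10 → 9 → 4 → 3 → 2 → 1 → 6 → 7 → 8.
Since 11 matches the lower bound, it is optimal.

11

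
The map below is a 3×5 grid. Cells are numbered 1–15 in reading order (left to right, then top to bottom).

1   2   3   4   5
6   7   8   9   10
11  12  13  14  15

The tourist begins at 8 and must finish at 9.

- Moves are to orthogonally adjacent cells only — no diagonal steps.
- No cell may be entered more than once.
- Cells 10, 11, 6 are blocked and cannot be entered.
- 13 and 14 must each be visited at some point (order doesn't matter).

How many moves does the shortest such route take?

Any route passes through 13 and 14 in some order between 8 and 9. Summing Manhattan distances along each leg and taking the cheapest ordering (8 → 13 → 14 → 9) gives a lower bound of 1 + 1 + 1 = 3 moves.
A route of 3 moves achieves this: 8 → 13 → 14 → 9.
Since 3 matches the lower bound, it is optimal.

3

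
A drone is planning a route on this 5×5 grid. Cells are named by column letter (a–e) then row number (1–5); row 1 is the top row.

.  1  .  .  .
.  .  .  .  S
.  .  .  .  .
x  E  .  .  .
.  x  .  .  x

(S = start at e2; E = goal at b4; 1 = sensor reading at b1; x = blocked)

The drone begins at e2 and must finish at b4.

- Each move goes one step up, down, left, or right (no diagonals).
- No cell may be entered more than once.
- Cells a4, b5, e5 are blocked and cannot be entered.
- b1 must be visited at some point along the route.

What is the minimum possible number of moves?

Any route passes through b1 somewhere between e2 and b4. Summing Manhattan distances along the two legs (e2 → b1 → b4) gives a lower bound of 4 + 3 = 7 moves.
A route of 7 moves achieves this: e2 → e1 → d1 → c1 → b1 → b2 → b3 → b4.
Since 7 matches the lower bound, it is optimal.

7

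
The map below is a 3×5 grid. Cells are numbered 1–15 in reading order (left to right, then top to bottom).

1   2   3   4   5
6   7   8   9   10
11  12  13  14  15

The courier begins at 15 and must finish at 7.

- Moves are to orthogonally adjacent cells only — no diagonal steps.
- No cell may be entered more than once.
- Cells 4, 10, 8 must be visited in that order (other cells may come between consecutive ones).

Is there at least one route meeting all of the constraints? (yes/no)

One route that works: 15 → 14 → 13 → 12 → 11 → 6 → 1 → 2 → 3 → 4 → 5 → 10 → 9 → 8 → 7.

yes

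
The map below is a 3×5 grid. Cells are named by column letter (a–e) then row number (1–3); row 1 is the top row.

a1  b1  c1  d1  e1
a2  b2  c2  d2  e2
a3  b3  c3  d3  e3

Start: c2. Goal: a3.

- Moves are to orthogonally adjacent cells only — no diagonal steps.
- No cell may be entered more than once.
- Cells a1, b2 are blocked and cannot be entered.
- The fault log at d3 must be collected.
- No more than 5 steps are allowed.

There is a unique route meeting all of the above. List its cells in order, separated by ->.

Any route must reach d3 and still end at a3 within 5 moves, so the order of the required stops is forced.
Route from c2: right 1 to d2, down 1 to d3, left 3 to a3 — 5 moves in all.
Check: all required cells visited; 5 ≤ 5 moves.

c2 -> d2 -> d3 -> c3 -> b3 -> a3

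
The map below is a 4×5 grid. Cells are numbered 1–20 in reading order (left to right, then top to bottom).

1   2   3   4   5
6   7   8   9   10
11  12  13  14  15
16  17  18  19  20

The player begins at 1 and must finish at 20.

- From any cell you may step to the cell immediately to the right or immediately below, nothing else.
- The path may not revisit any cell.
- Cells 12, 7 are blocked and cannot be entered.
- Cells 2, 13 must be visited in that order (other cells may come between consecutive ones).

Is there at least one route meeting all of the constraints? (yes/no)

One route that works: 1 → 2 → 3 → 8 → 13 → 18 → 19 → 20.

yes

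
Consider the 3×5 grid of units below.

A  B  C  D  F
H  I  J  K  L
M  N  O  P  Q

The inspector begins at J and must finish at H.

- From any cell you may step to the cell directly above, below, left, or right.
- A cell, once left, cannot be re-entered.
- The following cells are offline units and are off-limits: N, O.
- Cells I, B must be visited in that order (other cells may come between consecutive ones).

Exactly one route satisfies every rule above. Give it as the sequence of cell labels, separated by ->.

The waypoints must appear in the order I, B, with no cell reused.
Route from J: left 1 to I, up 1 to B, left 1 to A, down 1 to H — 4 moves in all.
Check: order respected (I at step 1, B at step 2).

J -> I -> B -> A -> H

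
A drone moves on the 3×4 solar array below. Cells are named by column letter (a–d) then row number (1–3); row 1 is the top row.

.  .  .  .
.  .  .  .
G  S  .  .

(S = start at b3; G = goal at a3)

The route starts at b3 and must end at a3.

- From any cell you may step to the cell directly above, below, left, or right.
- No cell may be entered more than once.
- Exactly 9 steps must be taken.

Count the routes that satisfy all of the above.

Need simple routes of exactly 9 moves from b3 to a3 (Manhattan distance 1, so 4 moves are spent on a detour and 4 undoing it).
Branch systematically from the start, pruning whenever the remaining move budget drops below the Manhattan distance to a3 or differs from it in parity. Grouping the completions by first move — via b2: 1; via c3: 8 (no valid completion starts via a3) — and summing: 1 + 8 = 9.
That gives 9 routes.

9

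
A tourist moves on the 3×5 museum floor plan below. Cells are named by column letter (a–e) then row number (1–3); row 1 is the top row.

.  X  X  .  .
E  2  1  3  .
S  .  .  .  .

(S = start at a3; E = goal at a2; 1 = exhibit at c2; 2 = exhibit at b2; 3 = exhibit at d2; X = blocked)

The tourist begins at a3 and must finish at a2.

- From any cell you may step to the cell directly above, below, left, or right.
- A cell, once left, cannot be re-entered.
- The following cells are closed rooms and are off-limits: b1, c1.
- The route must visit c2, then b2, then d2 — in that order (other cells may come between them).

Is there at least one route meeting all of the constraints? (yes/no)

no

Ignoring the required order, 3 revisit-free routes from a3 to a2 pass through all of c2, b2, and d2; the waypoint orders that occur are d2 → c2 → b2 (3) — never c2 → b2 → d2.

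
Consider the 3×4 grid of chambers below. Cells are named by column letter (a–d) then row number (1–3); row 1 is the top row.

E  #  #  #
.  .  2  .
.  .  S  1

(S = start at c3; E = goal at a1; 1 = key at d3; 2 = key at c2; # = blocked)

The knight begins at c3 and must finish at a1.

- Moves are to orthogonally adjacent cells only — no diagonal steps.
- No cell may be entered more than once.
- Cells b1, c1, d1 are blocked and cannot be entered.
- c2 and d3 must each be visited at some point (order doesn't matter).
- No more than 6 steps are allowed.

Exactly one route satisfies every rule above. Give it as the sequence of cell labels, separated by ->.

c3 -> d3 -> d2 -> c2 -> b2 -> a2 -> a1

Any route must reach c2 and d3 and still end at a1 within 6 moves, so the order of the required stops is forced.
Route from c3: right 1 to d3, up 1 to d2, left 3 to a2, up 1 to a1 — 6 moves in all.
Check: all required cells visited; 6 ≤ 6 moves.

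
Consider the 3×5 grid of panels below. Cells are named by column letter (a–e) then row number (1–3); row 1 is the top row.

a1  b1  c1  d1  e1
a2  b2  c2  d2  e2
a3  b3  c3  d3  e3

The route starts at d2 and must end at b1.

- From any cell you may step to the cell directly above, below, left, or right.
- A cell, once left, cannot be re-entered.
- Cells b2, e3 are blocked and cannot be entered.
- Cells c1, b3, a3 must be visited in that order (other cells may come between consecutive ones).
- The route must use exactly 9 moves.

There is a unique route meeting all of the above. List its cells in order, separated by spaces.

d2 d1 c1 c2 c3 b3 a3 a2 a1 b1

The waypoints must appear in the order c1, b3, a3, with no cell reused.
Route from d2: up 1 to d1, left 1 to c1, down 2 to c3, left 2 to a3, up 2 to a1, right 1 to b1 — 9 moves in all.
Check: order respected (c1 at step 2, b3 at step 5, a3 at step 6); 9 moves as required.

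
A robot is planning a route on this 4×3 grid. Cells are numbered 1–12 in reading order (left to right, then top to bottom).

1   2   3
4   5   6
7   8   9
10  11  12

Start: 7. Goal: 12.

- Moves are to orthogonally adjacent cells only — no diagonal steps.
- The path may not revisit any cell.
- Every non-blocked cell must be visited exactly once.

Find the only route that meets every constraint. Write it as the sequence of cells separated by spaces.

7 10 11 8 5 4 1 2 3 6 9 12

Need to visit all 12 open cells exactly once, starting at 7 and ending at 12.
Route from 7: down to 10, right to 11, 2× up (reaching 5), left to 4, up to 1, 2× right (reaching 3), 3× down (reaching 12) — 11 moves in all.
Check: all 12 open cells covered.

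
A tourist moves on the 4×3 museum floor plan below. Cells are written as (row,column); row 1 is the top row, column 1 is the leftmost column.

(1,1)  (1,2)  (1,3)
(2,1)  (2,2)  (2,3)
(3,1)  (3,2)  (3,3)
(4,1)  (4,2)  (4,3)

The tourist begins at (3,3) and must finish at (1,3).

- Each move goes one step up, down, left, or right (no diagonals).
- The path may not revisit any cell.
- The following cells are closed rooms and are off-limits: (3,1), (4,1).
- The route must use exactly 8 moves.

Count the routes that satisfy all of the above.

1

Need simple routes of exactly 8 moves from (3,3) to (1,3) (Manhattan distance 2, so 3 moves are spent on a detour and 3 undoing it).
Enumerating: (3,3) (4,3) (4,2) (3,2) (2,2) (2,1) (1,1) (1,2) (1,3).
That gives 1 route.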